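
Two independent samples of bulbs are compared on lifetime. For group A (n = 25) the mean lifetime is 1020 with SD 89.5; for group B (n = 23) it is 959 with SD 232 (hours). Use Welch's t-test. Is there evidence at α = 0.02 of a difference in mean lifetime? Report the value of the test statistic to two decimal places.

1.18

Let group 1 = group A, group 2 = group B. H0: μ_1 = μ_2; H1: μ_1 ≠ μ_2 (Welch's two-sample t-test, two-sided).
t = (x̄_1 − x̄_2)/√(s_1²/n_1 + s_2²/n_2) = (1020 − 959)/√(89.5²/25 + 232²/23) = 1.18
Welch–Satterthwaite df ≈ 27.96
Two-sided p-value ≈ 0.247
Since p ≈ 0.247 > α = 0.02, fail to reject H0; the data do not provide sufficient evidence against H0.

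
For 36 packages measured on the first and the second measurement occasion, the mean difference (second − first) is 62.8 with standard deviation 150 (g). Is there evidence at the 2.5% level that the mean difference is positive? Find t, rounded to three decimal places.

H0: μ_d = 0; H1: μ_d > 0 (paired t-test on the differences, right-tailed).
t = d̄/(s_d/√n) = 62.8/(150/√36) = 2.512
df = n − 1 = 35
p-value = P(T ≥ 2.512) ≈ 0.0084
Since p ≈ 0.0084 < α = 0.025, reject H0; the data support H1.

2.512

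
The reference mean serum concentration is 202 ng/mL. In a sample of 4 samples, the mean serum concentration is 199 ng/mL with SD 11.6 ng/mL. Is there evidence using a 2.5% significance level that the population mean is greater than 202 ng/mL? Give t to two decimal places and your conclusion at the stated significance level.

H0: μ = 202; H1: μ > 202 (one-sample t-test, right-tailed).
t = (x̄ − μ₀)/(s/√n) = (199 − 202)/(11.6/√4) = -0.52
df = n − 1 = 3
p-value = P(T ≥ -0.52) ≈ 0.680
Since p ≈ 0.680 > α = 0.025, fail to reject H0; the evidence is not statistically significant.

t = -0.52; fail to reject H0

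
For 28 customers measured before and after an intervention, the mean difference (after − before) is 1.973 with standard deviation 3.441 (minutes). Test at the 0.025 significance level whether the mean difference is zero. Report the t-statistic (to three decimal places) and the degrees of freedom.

t = 3.034, df = 27

H0: μ_d = 0; H1: μ_d ≠ 0 (paired t-test on the differences, two-sided).
t = d̄/(s_d/√n) = 1.973/(3.441/√28) = 3.034
df = n − 1 = 27
Two-sided p-value ≈ 0.005
Since p ≈ 0.005 < α = 0.025, reject H0; the data support H1.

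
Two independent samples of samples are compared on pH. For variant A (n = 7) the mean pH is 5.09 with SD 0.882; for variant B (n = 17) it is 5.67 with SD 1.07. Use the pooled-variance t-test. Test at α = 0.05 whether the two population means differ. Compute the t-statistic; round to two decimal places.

Let group 1 = variant A, group 2 = variant B. H0: μ_1 = μ_2; H1: μ_1 ≠ μ_2 (two-sample pooled-variance t-test, two-sided).
s_p² = [(7−1)·0.882² + (17−1)·1.07²]/(7+17−2) = 1.04482
t = (5.09 − 5.67)/√[1.04482·(1/7 + 1/17)] = -1.26
df = n₁ + n₂ − 2 = 22
Two-sided p-value ≈ 0.2196
Since p ≈ 0.2196 > α = 0.05, fail to reject H0; the data do not provide sufficient evidence against H0.

-1.26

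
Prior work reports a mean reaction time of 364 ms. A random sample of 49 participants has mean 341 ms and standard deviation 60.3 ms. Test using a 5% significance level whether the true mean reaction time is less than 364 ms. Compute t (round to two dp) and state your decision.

t = -2.67; reject H0

H0: μ = 364; H1: μ < 364 (one-sample t-test, left-tailed).
t = (x̄ − μ₀)/(s/√n) = (341 − 364)/(60.3/√49) = -2.67
df = n − 1 = 48
p-value = P(T ≤ -2.67) ≈ 0.005
Since p ≈ 0.005 < α = 0.05, reject H0; the data support H1.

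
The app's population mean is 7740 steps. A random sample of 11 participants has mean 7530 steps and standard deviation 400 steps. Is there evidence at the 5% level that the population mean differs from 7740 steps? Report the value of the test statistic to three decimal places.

H0: μ = 7740; H1: μ ≠ 7740 (one-sample t-test, two-sided).
t = (x̄ − μ₀)/(s/√n) = (7530 − 7740)/(400/√11) = -1.741
df = n − 1 = 10
Two-sided p-value ≈ 0.112
Since p ≈ 0.112 > α = 0.05, fail to reject H0; the data do not provide sufficient evidence against H0.

-1.741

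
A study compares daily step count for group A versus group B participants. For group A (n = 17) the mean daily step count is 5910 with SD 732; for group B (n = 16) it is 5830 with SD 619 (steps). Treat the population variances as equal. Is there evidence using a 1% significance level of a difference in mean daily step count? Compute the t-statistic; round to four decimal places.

Let group 1 = group A, group 2 = group B. H0: μ_1 = μ_2; H1: μ_1 ≠ μ_2 (two-sample pooled-variance t-test, two-sided).
s_p² = [(17−1)·732² + (16−1)·619²]/(17+16−2) = 461955
t = (5910 − 5830)/√[461955·(1/17 + 1/16)] = 0.3379
df = n₁ + n₂ − 2 = 31
Two-sided p-value ≈ 0.738
Since p ≈ 0.738 > α = 0.01, fail to reject H0; the data do not provide sufficient evidence against H0.

0.3379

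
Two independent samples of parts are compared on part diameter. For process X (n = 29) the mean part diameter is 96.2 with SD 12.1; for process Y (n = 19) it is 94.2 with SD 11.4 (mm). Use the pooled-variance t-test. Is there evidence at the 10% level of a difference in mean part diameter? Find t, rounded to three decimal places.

Let group 1 = process X, group 2 = process Y. H0: μ_1 = μ_2; H1: μ_1 ≠ μ_2 (two-sample pooled-variance t-test, two-sided).
s_p² = [(29−1)·12.1² + (19−1)·11.4²]/(29+19−2) = 139.973
t = (96.2 − 94.2)/√[139.973·(1/29 + 1/19)] = 0.573
df = n₁ + n₂ − 2 = 46
Two-sided p-value ≈ 0.5696
Since p ≈ 0.5696 > α = 0.1, fail to reject H0; the data do not provide sufficient evidence against H0.

0.573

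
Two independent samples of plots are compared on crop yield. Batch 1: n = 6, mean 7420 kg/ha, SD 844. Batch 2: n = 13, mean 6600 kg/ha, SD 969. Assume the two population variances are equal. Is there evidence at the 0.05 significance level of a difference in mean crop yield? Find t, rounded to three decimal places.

1.779

Let group 1 = batch 1, group 2 = batch 2. H0: μ_1 = μ_2; H1: μ_1 ≠ μ_2 (two-sample pooled-variance t-test, two-sided).
s_p² = [(6−1)·844² + (13−1)·969²]/(6+13−2) = 872307
t = (7420 − 6600)/√[872307·(1/6 + 1/13)] = 1.779
df = n₁ + n₂ − 2 = 17
Two-sided p-value ≈ 0.0931
Since p ≈ 0.0931 > α = 0.05, fail to reject H0; the evidence is not statistically significant.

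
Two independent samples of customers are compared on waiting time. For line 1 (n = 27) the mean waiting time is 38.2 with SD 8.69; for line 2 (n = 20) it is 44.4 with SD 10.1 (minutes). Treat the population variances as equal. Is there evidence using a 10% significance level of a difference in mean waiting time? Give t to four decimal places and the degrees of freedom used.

Let group 1 = line 1, group 2 = line 2. H0: μ_1 = μ_2; H1: μ_1 ≠ μ_2 (two-sample pooled-variance t-test, two-sided).
s_p² = [(27−1)·8.69² + (20−1)·10.1²]/(27+20−2) = 86.7024
t = (38.2 − 44.4)/√[86.7024·(1/27 + 1/20)] = -2.2570
df = n₁ + n₂ − 2 = 45
Two-sided p-value ≈ 0.0289
Since p ≈ 0.0289 < α = 0.1, reject H0; the data support H1.

t = -2.2570, df = 45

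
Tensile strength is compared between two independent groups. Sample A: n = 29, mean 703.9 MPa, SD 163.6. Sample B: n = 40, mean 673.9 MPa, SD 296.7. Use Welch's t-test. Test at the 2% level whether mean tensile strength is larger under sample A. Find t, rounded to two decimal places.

0.54

Let group 1 = sample A, group 2 = sample B. H0: μ_1 = μ_2; H1: μ_1 > μ_2 (Welch's two-sample t-test, right-tailed).
t = (x̄_1 − x̄_2)/√(s_1²/n_1 + s_2²/n_2) = (703.9 − 673.9)/√(163.6²/29 + 296.7²/40) = 0.54
Welch–Satterthwaite df ≈ 63.11
p-value = P(T ≥ 0.54) ≈ 0.2967
Since p ≈ 0.2967 > α = 0.02, fail to reject H0; the evidence is not statistically significant.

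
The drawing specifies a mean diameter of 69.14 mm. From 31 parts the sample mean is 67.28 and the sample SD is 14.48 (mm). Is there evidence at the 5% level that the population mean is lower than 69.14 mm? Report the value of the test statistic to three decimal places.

H0: μ = 69.14; H1: μ < 69.14 (one-sample t-test, left-tailed).
t = (x̄ − μ₀)/(s/√n) = (67.28 − 69.14)/(14.48/√31) = -0.715
df = n − 1 = 30
p-value = P(T ≤ -0.715) ≈ 0.2400
Since p ≈ 0.2400 > α = 0.05, fail to reject H0; the data do not provide sufficient evidence against H0.

-0.715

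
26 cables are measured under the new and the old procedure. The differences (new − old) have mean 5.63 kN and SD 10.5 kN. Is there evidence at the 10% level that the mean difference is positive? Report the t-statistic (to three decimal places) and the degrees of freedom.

t = 2.734, df = 25

H0: μ_d = 0; H1: μ_d > 0 (paired t-test on the differences, right-tailed).
t = d̄/(s_d/√n) = 5.63/(10.5/√26) = 2.734
df = n − 1 = 25
p-value = P(T ≥ 2.734) ≈ 0.0057
Since p ≈ 0.0057 < α = 0.1, reject H0; the data support H1.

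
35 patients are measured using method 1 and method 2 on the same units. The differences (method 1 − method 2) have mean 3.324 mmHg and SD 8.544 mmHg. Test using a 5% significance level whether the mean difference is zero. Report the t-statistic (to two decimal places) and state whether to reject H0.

H0: μ_d = 0; H1: μ_d ≠ 0 (paired t-test on the differences, two-sided).
t = d̄/(s_d/√n) = 3.324/(8.544/√35) = 2.30
df = n − 1 = 34
Two-sided p-value ≈ 0.0276
Since p ≈ 0.0276 < α = 0.05, reject H0; the data support H1.

t = 2.30; reject H0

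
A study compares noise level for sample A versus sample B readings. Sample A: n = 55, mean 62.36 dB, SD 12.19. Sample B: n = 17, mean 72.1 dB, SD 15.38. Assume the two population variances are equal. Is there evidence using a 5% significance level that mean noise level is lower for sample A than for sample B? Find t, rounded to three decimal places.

-2.702

Let group 1 = sample A, group 2 = sample B. H0: μ_1 = μ_2; H1: μ_1 < μ_2 (two-sample pooled-variance t-test, left-tailed).
s_p² = [(55−1)·12.19² + (17−1)·15.38²]/(55+17−2) = 168.699
t = (62.36 − 72.1)/√[168.699·(1/55 + 1/17)] = -2.702
df = n₁ + n₂ − 2 = 70
p-value = P(T ≤ -2.702) ≈ 0.004
Since p ≈ 0.004 < α = 0.05, reject H0; the data support H1.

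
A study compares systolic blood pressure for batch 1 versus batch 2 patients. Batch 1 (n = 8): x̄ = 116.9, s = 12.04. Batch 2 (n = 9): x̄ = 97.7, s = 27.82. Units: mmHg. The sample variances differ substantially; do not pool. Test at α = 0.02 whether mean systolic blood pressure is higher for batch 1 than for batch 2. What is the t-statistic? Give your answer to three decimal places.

Let group 1 = batch 1, group 2 = batch 2. H0: μ_1 = μ_2; H1: μ_1 > μ_2 (Welch's two-sample t-test, right-tailed).
t = (x̄_1 − x̄_2)/√(s_1²/n_1 + s_2²/n_2) = (116.9 − 97.7)/√(12.04²/8 + 27.82²/9) = 1.882
Welch–Satterthwaite df ≈ 11.16
p-value = P(T ≥ 1.882) ≈ 0.0431
Since p ≈ 0.0431 > α = 0.02, fail to reject H0; the data do not provide sufficient evidence against H0.

1.882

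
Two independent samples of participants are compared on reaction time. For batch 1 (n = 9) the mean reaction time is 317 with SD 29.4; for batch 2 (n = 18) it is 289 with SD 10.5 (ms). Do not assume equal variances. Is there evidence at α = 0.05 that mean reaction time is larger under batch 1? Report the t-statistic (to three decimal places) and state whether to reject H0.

Let group 1 = batch 1, group 2 = batch 2. H0: μ_1 = μ_2; H1: μ_1 > μ_2 (Welch's two-sample t-test, right-tailed).
t = (x̄_1 − x̄_2)/√(s_1²/n_1 + s_2²/n_2) = (317 − 289)/√(29.4²/9 + 10.5²/18) = 2.770
Welch–Satterthwaite df ≈ 9.04
p-value = P(T ≥ 2.770) ≈ 0.0108
Since p ≈ 0.0108 < α = 0.05, reject H0; the evidence is statistically significant.

t = 2.770; reject H0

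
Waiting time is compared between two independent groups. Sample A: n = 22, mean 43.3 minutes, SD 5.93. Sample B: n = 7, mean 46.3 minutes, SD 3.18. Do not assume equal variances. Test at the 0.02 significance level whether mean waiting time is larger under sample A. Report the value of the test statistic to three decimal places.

Let group 1 = sample A, group 2 = sample B. H0: μ_1 = μ_2; H1: μ_1 > μ_2 (Welch's two-sample t-test, right-tailed).
t = (x̄_1 − x̄_2)/√(s_1²/n_1 + s_2²/n_2) = (43.3 − 46.3)/√(5.93²/22 + 3.18²/7) = -1.720
Welch–Satterthwaite df ≈ 19.72
p-value = P(T ≥ -1.720) ≈ 0.949
Since p ≈ 0.949 > α = 0.02, fail to reject H0; the data do not provide sufficient evidence against H0.

-1.720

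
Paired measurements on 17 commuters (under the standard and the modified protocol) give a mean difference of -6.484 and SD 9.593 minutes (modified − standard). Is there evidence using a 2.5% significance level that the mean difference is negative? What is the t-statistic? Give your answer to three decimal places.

H0: μ_d = 0; H1: μ_d < 0 (paired t-test on the differences, left-tailed).
t = d̄/(s_d/√n) = -6.484/(9.593/√17) = -2.787
df = n − 1 = 16
p-value = P(T ≤ -2.787) ≈ 0.0066
Since p ≈ 0.0066 < α = 0.025, reject H0; the data support H1.

-2.787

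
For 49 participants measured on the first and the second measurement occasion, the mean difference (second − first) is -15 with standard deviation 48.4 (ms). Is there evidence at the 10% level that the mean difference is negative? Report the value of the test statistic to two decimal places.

H0: μ_d = 0; H1: μ_d < 0 (paired t-test on the differences, left-tailed).
t = d̄/(s_d/√n) = -15/(48.4/√49) = -2.17
df = n − 1 = 48
p-value = P(T ≤ -2.17) ≈ 0.0175
Since p ≈ 0.0175 < α = 0.1, reject H0; the evidence is statistically significant.

-2.17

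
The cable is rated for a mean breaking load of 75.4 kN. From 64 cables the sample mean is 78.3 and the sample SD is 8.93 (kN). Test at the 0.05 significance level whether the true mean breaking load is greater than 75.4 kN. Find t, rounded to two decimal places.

2.60

H0: μ = 75.4; H1: μ > 75.4 (one-sample t-test, right-tailed).
t = (x̄ − μ₀)/(s/√n) = (78.3 − 75.4)/(8.93/√64) = 2.60
df = n − 1 = 63
p-value = P(T ≥ 2.60) ≈ 0.0058
Since p ≈ 0.0058 < α = 0.05, reject H0; the data support H1.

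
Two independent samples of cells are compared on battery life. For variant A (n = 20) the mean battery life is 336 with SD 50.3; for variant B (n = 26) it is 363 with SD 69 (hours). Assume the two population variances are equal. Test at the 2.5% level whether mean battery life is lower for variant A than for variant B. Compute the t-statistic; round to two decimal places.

Let group 1 = variant A, group 2 = variant B. H0: μ_1 = μ_2; H1: μ_1 < μ_2 (two-sample pooled-variance t-test, left-tailed).
s_p² = [(20−1)·50.3² + (26−1)·69²]/(20+26−2) = 3797.65
t = (336 − 363)/√[3797.65·(1/20 + 1/26)] = -1.47
df = n₁ + n₂ − 2 = 44
p-value = P(T ≤ -1.47) ≈ 0.074
Since p ≈ 0.074 > α = 0.025, fail to reject H0; the data do not provide sufficient evidence against H0.

-1.47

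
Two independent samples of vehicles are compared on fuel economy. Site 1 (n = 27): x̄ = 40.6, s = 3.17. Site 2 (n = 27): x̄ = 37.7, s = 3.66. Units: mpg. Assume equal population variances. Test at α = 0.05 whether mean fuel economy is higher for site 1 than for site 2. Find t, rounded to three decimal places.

Let group 1 = site 1, group 2 = site 2. H0: μ_1 = μ_2; H1: μ_1 > μ_2 (two-sample pooled-variance t-test, right-tailed).
s_p² = [(27−1)·3.17² + (27−1)·3.66²]/(27+27−2) = 11.7223
t = (40.6 − 37.7)/√[11.7223·(1/27 + 1/27)] = 3.112
df = n₁ + n₂ − 2 = 52
p-value = P(T ≥ 3.112) ≈ 0.002
Since p ≈ 0.002 < α = 0.05, reject H0; the data support H1.

3.112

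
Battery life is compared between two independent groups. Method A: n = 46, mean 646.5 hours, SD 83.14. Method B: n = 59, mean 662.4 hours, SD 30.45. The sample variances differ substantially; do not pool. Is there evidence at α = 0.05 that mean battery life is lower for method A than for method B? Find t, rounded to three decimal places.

-1.234

Let group 1 = method A, group 2 = method B. H0: μ_1 = μ_2; H1: μ_1 < μ_2 (Welch's two-sample t-test, left-tailed).
t = (x̄_1 − x̄_2)/√(s_1²/n_1 + s_2²/n_2) = (646.5 − 662.4)/√(83.14²/46 + 30.45²/59) = -1.234
Welch–Satterthwaite df ≈ 54.44
p-value = P(T ≤ -1.234) ≈ 0.1112
Since p ≈ 0.1112 > α = 0.05, fail to reject H0; the evidence is not statistically significant.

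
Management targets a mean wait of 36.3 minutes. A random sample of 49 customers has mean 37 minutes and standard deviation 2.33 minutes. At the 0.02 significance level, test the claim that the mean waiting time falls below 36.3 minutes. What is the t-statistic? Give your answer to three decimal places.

2.103

H0: μ = 36.3; H1: μ < 36.3 (one-sample t-test, left-tailed).
t = (x̄ − μ₀)/(s/√n) = (37 − 36.3)/(2.33/√49) = 2.103
df = n − 1 = 48
p-value = P(T ≤ 2.103) ≈ 0.9796
Since p ≈ 0.9796 > α = 0.02, fail to reject H0; the data do not provide sufficient evidence against H0.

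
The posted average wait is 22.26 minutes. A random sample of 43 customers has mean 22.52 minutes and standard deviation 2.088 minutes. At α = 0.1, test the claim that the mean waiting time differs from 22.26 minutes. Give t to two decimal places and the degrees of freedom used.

t = 0.82, df = 42

H0: μ = 22.26; H1: μ ≠ 22.26 (one-sample t-test, two-sided).
t = (x̄ − μ₀)/(s/√n) = (22.52 − 22.26)/(2.088/√43) = 0.82
df = n − 1 = 42
Two-sided p-value ≈ 0.419
Since p ≈ 0.419 > α = 0.1, fail to reject H0; the data do not provide sufficient evidence against H0.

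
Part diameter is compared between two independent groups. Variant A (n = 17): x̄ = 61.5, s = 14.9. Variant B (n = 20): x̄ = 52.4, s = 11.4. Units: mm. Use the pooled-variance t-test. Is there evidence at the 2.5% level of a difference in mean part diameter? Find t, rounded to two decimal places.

2.10

Let group 1 = variant A, group 2 = variant B. H0: μ_1 = μ_2; H1: μ_1 ≠ μ_2 (two-sample pooled-variance t-test, two-sided).
s_p² = [(17−1)·14.9² + (20−1)·11.4²]/(17+20−2) = 172.04
t = (61.5 − 52.4)/√[172.04·(1/17 + 1/20)] = 2.10
df = n₁ + n₂ − 2 = 35
Two-sided p-value ≈ 0.0427
Since p ≈ 0.0427 > α = 0.025, fail to reject H0; the data do not provide sufficient evidence against H0.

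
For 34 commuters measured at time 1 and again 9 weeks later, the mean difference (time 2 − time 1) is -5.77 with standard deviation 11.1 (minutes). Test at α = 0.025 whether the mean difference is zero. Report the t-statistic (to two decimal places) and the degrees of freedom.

t = -3.03, df = 33

H0: μ_d = 0; H1: μ_d ≠ 0 (paired t-test on the differences, two-sided).
t = d̄/(s_d/√n) = -5.77/(11.1/√34) = -3.03
df = n − 1 = 33
Two-sided p-value ≈ 0.0047
Since p ≈ 0.0047 < α = 0.025, reject H0; the data support H1.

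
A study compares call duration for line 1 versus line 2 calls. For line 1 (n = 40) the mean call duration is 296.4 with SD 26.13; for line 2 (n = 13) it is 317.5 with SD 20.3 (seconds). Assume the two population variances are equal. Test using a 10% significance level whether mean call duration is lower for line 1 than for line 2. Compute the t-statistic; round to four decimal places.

Let group 1 = line 1, group 2 = line 2. H0: μ_1 = μ_2; H1: μ_1 < μ_2 (two-sample pooled-variance t-test, left-tailed).
s_p² = [(40−1)·26.13² + (13−1)·20.3²]/(40+13−2) = 619.086
t = (296.4 − 317.5)/√[619.086·(1/40 + 1/13)] = -2.6563
df = n₁ + n₂ − 2 = 51
p-value = P(T ≤ -2.6563) ≈ 0.005
Since p ≈ 0.005 < α = 0.1, reject H0; the data support H1.

-2.6563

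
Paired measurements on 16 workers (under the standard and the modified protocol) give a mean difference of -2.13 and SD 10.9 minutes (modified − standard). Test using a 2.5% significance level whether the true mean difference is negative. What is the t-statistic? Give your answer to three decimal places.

-0.782

H0: μ_d = 0; H1: μ_d < 0 (paired t-test on the differences, left-tailed).
t = d̄/(s_d/√n) = -2.13/(10.9/√16) = -0.782
df = n − 1 = 15
p-value = P(T ≤ -0.782) ≈ 0.2233
Since p ≈ 0.2233 > α = 0.025, fail to reject H0; the evidence is not statistically significant.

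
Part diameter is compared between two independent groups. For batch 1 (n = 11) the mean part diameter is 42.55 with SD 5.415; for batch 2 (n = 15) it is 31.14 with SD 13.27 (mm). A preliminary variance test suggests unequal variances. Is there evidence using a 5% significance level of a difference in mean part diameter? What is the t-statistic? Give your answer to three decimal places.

Let group 1 = batch 1, group 2 = batch 2. H0: μ_1 = μ_2; H1: μ_1 ≠ μ_2 (Welch's two-sample t-test, two-sided).
t = (x̄_1 − x̄_2)/√(s_1²/n_1 + s_2²/n_2) = (42.55 − 31.14)/√(5.415²/11 + 13.27²/15) = 3.006
Welch–Satterthwaite df ≈ 19.66
Two-sided p-value ≈ 0.0071
Since p ≈ 0.0071 < α = 0.05, reject H0; the evidence is statistically significant.

3.006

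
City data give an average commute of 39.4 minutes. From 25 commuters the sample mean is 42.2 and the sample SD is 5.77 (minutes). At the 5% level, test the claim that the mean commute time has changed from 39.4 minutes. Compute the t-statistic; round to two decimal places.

H0: μ = 39.4; H1: μ ≠ 39.4 (one-sample t-test, two-sided).
t = (x̄ − μ₀)/(s/√n) = (42.2 − 39.4)/(5.77/√25) = 2.43
df = n − 1 = 24
Two-sided p-value ≈ 0.0231
Since p ≈ 0.0231 < α = 0.05, reject H0; the data support H1.

2.43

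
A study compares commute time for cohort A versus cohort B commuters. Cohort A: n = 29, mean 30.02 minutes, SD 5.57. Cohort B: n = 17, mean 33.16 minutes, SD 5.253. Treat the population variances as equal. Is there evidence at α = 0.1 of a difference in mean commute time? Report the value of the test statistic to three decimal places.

-1.884

Let group 1 = cohort A, group 2 = cohort B. H0: μ_1 = μ_2; H1: μ_1 ≠ μ_2 (two-sample pooled-variance t-test, two-sided).
s_p² = [(29−1)·5.57² + (17−1)·5.253²]/(29+17−2) = 29.7773
t = (30.02 − 33.16)/√[29.7773·(1/29 + 1/17)] = -1.884
df = n₁ + n₂ − 2 = 44
Two-sided p-value ≈ 0.066
Since p ≈ 0.066 < α = 0.1, reject H0; the evidence is statistically significant.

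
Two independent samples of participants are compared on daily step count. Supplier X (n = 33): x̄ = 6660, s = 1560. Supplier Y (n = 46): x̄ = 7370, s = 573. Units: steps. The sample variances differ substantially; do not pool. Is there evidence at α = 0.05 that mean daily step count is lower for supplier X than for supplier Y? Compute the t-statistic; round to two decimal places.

-2.50

Let group 1 = supplier X, group 2 = supplier Y. H0: μ_1 = μ_2; H1: μ_1 < μ_2 (Welch's two-sample t-test, left-tailed).
t = (x̄_1 − x̄_2)/√(s_1²/n_1 + s_2²/n_2) = (6660 − 7370)/√(1560²/33 + 573²/46) = -2.50
Welch–Satterthwaite df ≈ 38.24
p-value = P(T ≤ -2.50) ≈ 0.0085
Since p ≈ 0.0085 < α = 0.05, reject H0; the data support H1.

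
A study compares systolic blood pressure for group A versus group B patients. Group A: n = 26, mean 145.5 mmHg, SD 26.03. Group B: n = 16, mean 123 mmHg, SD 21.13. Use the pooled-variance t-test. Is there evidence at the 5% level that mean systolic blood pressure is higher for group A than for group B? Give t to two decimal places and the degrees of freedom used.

t = 2.91, df = 40

Let group 1 = group A, group 2 = group B. H0: μ_1 = μ_2; H1: μ_1 > μ_2 (two-sample pooled-variance t-test, right-tailed).
s_p² = [(26−1)·26.03² + (16−1)·21.13²]/(26+16−2) = 590.904
t = (145.5 − 123)/√[590.904·(1/26 + 1/16)] = 2.91
df = n₁ + n₂ − 2 = 40
p-value = P(T ≥ 2.91) ≈ 0.003
Since p ≈ 0.003 < α = 0.05, reject H0; the data support H1.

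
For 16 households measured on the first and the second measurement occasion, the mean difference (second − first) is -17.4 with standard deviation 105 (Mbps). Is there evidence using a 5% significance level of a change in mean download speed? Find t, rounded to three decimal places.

-0.663

H0: μ_d = 0; H1: μ_d ≠ 0 (paired t-test on the differences, two-sided).
t = d̄/(s_d/√n) = -17.4/(105/√16) = -0.663
df = n − 1 = 15
Two-sided p-value ≈ 0.517
Since p ≈ 0.517 > α = 0.05, fail to reject H0; the evidence is not statistically significant.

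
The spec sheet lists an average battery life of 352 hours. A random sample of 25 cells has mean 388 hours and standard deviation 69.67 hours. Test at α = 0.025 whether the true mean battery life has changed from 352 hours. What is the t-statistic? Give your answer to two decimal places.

H0: μ = 352; H1: μ ≠ 352 (one-sample t-test, two-sided).
t = (x̄ − μ₀)/(s/√n) = (388 − 352)/(69.67/√25) = 2.58
df = n − 1 = 24
Two-sided p-value ≈ 0.016
Since p ≈ 0.016 < α = 0.025, reject H0; the evidence is statistically significant.

2.58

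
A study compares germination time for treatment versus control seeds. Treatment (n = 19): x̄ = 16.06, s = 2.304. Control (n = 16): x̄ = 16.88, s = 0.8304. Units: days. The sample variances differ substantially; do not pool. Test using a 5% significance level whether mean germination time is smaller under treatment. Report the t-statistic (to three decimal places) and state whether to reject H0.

Let group 1 = treatment, group 2 = control. H0: μ_1 = μ_2; H1: μ_1 < μ_2 (Welch's two-sample t-test, left-tailed).
t = (x̄_1 − x̄_2)/√(s_1²/n_1 + s_2²/n_2) = (16.06 − 16.88)/√(2.304²/19 + 0.8304²/16) = -1.444
Welch–Satterthwaite df ≈ 23.32
p-value = P(T ≤ -1.444) ≈ 0.081
Since p ≈ 0.081 > α = 0.05, fail to reject H0; the evidence is not statistically significant.

t = -1.444; fail to reject H0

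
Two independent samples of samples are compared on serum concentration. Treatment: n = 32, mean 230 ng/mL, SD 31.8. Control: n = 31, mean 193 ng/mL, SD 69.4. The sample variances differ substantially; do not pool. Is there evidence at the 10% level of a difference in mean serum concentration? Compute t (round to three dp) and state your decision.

Let group 1 = treatment, group 2 = control. H0: μ_1 = μ_2; H1: μ_1 ≠ μ_2 (Welch's two-sample t-test, two-sided).
t = (x̄_1 − x̄_2)/√(s_1²/n_1 + s_2²/n_2) = (230 − 193)/√(31.8²/32 + 69.4²/31) = 2.706
Welch–Satterthwaite df ≈ 41.77
Two-sided p-value ≈ 0.0098
Since p ≈ 0.0098 < α = 0.1, reject H0; the data support H1.

t = 2.706; reject H0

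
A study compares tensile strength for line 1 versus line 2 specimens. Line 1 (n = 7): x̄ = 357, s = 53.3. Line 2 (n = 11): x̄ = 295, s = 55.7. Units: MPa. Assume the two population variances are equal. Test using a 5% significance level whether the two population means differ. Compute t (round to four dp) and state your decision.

t = 2.3395; reject H0

Let group 1 = line 1, group 2 = line 2. H0: μ_1 = μ_2; H1: μ_1 ≠ μ_2 (two-sample pooled-variance t-test, two-sided).
s_p² = [(7−1)·53.3² + (11−1)·55.7²]/(7+11−2) = 3004.39
t = (357 − 295)/√[3004.39·(1/7 + 1/11)] = 2.3395
df = n₁ + n₂ − 2 = 16
Two-sided p-value ≈ 0.0326
Since p ≈ 0.0326 < α = 0.05, reject H0; the evidence is statistically significant.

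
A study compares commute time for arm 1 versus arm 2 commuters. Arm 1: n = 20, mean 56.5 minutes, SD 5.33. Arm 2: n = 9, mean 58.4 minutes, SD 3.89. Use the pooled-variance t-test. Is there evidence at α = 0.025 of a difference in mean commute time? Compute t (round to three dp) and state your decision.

t = -0.957; fail to reject H0

Let group 1 = arm 1, group 2 = arm 2. H0: μ_1 = μ_2; H1: μ_1 ≠ μ_2 (two-sample pooled-variance t-test, two-sided).
s_p² = [(20−1)·5.33² + (9−1)·3.89²]/(20+9−2) = 24.475
t = (56.5 − 58.4)/√[24.475·(1/20 + 1/9)] = -0.957
df = n₁ + n₂ − 2 = 27
Two-sided p-value ≈ 0.3471
Since p ≈ 0.3471 > α = 0.025, fail to reject H0; the evidence is not statistically significant.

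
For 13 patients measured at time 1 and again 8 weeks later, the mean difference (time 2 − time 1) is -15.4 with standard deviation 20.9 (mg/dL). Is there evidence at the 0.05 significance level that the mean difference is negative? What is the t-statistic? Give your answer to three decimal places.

-2.657

H0: μ_d = 0; H1: μ_d < 0 (paired t-test on the differences, left-tailed).
t = d̄/(s_d/√n) = -15.4/(20.9/√13) = -2.657
df = n − 1 = 12
p-value = P(T ≤ -2.657) ≈ 0.0105
Since p ≈ 0.0105 < α = 0.05, reject H0; the evidence is statistically significant.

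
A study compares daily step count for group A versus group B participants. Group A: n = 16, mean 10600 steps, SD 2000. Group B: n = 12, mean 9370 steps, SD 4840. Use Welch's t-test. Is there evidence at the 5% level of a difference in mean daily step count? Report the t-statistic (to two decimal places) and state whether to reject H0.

t = 0.83; fail to reject H0

Let group 1 = group A, group 2 = group B. H0: μ_1 = μ_2; H1: μ_1 ≠ μ_2 (Welch's two-sample t-test, two-sided).
t = (x̄_1 − x̄_2)/√(s_1²/n_1 + s_2²/n_2) = (10600 − 9370)/√(2000²/16 + 4840²/12) = 0.83
Welch–Satterthwaite df ≈ 13.83
Two-sided p-value ≈ 0.4213
Since p ≈ 0.4213 > α = 0.05, fail to reject H0; the data do not provide sufficient evidence against H0.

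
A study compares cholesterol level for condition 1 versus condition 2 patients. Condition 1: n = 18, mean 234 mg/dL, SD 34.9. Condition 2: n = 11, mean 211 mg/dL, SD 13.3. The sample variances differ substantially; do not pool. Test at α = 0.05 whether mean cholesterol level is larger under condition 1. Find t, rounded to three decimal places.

Let group 1 = condition 1, group 2 = condition 2. H0: μ_1 = μ_2; H1: μ_1 > μ_2 (Welch's two-sample t-test, right-tailed).
t = (x̄_1 − x̄_2)/√(s_1²/n_1 + s_2²/n_2) = (234 − 211)/√(34.9²/18 + 13.3²/11) = 2.513
Welch–Satterthwaite df ≈ 23.76
p-value = P(T ≥ 2.513) ≈ 0.0096
Since p ≈ 0.0096 < α = 0.05, reject H0; the data support H1.

2.513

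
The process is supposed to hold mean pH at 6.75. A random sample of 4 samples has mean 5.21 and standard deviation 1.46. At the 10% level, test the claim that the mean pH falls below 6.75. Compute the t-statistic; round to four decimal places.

-2.1096

H0: μ = 6.75; H1: μ < 6.75 (one-sample t-test, left-tailed).
t = (x̄ − μ₀)/(s/√n) = (5.21 − 6.75)/(1.46/√4) = -2.1096
df = n − 1 = 3
p-value = P(T ≤ -2.1096) ≈ 0.0627
Since p ≈ 0.0627 < α = 0.1, reject H0; the evidence is statistically significant.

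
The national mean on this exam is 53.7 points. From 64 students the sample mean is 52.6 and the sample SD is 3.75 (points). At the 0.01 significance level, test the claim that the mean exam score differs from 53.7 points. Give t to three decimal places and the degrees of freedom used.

t = -2.347, df = 63

H0: μ = 53.7; H1: μ ≠ 53.7 (one-sample t-test, two-sided).
t = (x̄ − μ₀)/(s/√n) = (52.6 − 53.7)/(3.75/√64) = -2.347
df = n − 1 = 63
Two-sided p-value ≈ 0.0221
Since p ≈ 0.0221 > α = 0.01, fail to reject H0; the data do not provide sufficient evidence against H0.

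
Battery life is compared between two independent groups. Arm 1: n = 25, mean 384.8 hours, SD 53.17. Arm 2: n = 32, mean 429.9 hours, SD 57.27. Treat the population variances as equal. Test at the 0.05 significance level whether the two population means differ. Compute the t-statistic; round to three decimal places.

-3.043

Let group 1 = arm 1, group 2 = arm 2. H0: μ_1 = μ_2; H1: μ_1 ≠ μ_2 (two-sample pooled-variance t-test, two-sided).
s_p² = [(25−1)·53.17² + (32−1)·57.27²]/(25+32−2) = 3082.27
t = (384.8 − 429.9)/√[3082.27·(1/25 + 1/32)] = -3.043
df = n₁ + n₂ − 2 = 55
Two-sided p-value ≈ 0.004
Since p ≈ 0.004 < α = 0.05, reject H0; the data support H1.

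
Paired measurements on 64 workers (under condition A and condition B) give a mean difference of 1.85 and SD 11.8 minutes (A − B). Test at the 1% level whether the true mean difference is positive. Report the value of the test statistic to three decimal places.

H0: μ_d = 0; H1: μ_d > 0 (paired t-test on the differences, right-tailed).
t = d̄/(s_d/√n) = 1.85/(11.8/√64) = 1.254
df = n − 1 = 63
p-value = P(T ≥ 1.254) ≈ 0.107
Since p ≈ 0.107 > α = 0.01, fail to reject H0; the evidence is not statistically significant.

1.254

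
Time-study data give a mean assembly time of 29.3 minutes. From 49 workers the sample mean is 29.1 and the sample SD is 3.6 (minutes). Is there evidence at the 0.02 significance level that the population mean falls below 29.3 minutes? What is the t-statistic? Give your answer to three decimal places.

H0: μ = 29.3; H1: μ < 29.3 (one-sample t-test, left-tailed).
t = (x̄ − μ₀)/(s/√n) = (29.1 − 29.3)/(3.6/√49) = -0.389
df = n − 1 = 48
p-value = P(T ≤ -0.389) ≈ 0.350
Since p ≈ 0.350 > α = 0.02, fail to reject H0; the evidence is not statistically significant.

-0.389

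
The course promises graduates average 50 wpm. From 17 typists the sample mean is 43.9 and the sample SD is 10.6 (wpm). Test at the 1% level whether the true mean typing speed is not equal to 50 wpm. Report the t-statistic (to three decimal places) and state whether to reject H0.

H0: μ = 50; H1: μ ≠ 50 (one-sample t-test, two-sided).
t = (x̄ − μ₀)/(s/√n) = (43.9 − 50)/(10.6/√17) = -2.373
df = n − 1 = 16
Two-sided p-value ≈ 0.0305
Since p ≈ 0.0305 > α = 0.01, fail to reject H0; the evidence is not statistically significant.

t = -2.373; fail to reject H0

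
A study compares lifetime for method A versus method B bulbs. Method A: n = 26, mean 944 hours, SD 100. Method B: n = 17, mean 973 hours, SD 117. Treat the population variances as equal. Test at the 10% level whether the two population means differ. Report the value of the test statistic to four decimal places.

Let group 1 = method A, group 2 = method B. H0: μ_1 = μ_2; H1: μ_1 ≠ μ_2 (two-sample pooled-variance t-test, two-sided).
s_p² = [(26−1)·100² + (17−1)·117²]/(26+17−2) = 11439.6
t = (944 − 973)/√[11439.6·(1/26 + 1/17)] = -0.8693
df = n₁ + n₂ − 2 = 41
Two-sided p-value ≈ 0.3897
Since p ≈ 0.3897 > α = 0.1, fail to reject H0; the data do not provide sufficient evidence against H0.

-0.8693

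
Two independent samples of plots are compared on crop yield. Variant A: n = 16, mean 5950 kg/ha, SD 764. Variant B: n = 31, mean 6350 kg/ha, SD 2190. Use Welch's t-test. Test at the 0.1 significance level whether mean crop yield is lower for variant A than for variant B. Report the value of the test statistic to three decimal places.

Let group 1 = variant A, group 2 = variant B. H0: μ_1 = μ_2; H1: μ_1 < μ_2 (Welch's two-sample t-test, left-tailed).
t = (x̄_1 − x̄_2)/√(s_1²/n_1 + s_2²/n_2) = (5950 − 6350)/√(764²/16 + 2190²/31) = -0.915
Welch–Satterthwaite df ≈ 41.23
p-value = P(T ≤ -0.915) ≈ 0.1828
Since p ≈ 0.1828 > α = 0.1, fail to reject H0; the evidence is not statistically significant.

-0.915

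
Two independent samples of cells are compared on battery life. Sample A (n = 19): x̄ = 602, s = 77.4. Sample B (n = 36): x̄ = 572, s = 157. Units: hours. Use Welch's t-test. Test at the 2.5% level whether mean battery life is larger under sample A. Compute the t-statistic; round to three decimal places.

0.949

Let group 1 = sample A, group 2 = sample B. H0: μ_1 = μ_2; H1: μ_1 > μ_2 (Welch's two-sample t-test, right-tailed).
t = (x̄_1 − x̄_2)/√(s_1²/n_1 + s_2²/n_2) = (602 − 572)/√(77.4²/19 + 157²/36) = 0.949
Welch–Satterthwaite df ≈ 52.86
p-value = P(T ≥ 0.949) ≈ 0.1735
Since p ≈ 0.1735 > α = 0.025, fail to reject H0; the evidence is not statistically significant.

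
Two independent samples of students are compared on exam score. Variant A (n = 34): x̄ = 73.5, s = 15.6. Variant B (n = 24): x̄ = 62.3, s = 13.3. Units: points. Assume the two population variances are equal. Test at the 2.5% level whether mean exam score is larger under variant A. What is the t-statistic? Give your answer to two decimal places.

2.86

Let group 1 = variant A, group 2 = variant B. H0: μ_1 = μ_2; H1: μ_1 > μ_2 (two-sample pooled-variance t-test, right-tailed).
s_p² = [(34−1)·15.6² + (24−1)·13.3²]/(34+24−2) = 216.06
t = (73.5 − 62.3)/√[216.06·(1/34 + 1/24)] = 2.86
df = n₁ + n₂ − 2 = 56
p-value = P(T ≥ 2.86) ≈ 0.0030
Since p ≈ 0.0030 < α = 0.025, reject H0; the evidence is statistically significant.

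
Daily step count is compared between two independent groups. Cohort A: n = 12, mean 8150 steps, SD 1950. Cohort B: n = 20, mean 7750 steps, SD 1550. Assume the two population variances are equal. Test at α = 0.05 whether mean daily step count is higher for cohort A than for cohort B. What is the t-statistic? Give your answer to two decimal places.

0.64

Let group 1 = cohort A, group 2 = cohort B. H0: μ_1 = μ_2; H1: μ_1 > μ_2 (two-sample pooled-variance t-test, right-tailed).
s_p² = [(12−1)·1950² + (20−1)·1550²]/(12+20−2) = 2915830
t = (8150 − 7750)/√[2915830·(1/12 + 1/20)] = 0.64
df = n₁ + n₂ − 2 = 30
p-value = P(T ≥ 0.64) ≈ 0.263
Since p ≈ 0.263 > α = 0.05, fail to reject H0; the evidence is not statistically significant.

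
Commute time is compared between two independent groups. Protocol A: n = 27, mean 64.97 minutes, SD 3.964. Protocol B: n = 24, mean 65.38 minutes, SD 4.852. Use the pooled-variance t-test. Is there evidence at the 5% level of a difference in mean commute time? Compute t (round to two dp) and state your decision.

t = -0.33; fail to reject H0

Let group 1 = protocol A, group 2 = protocol B. H0: μ_1 = μ_2; H1: μ_1 ≠ μ_2 (two-sample pooled-variance t-test, two-sided).
s_p² = [(27−1)·3.964² + (24−1)·4.852²]/(27+24−2) = 19.3879
t = (64.97 − 65.38)/√[19.3879·(1/27 + 1/24)] = -0.33
df = n₁ + n₂ − 2 = 49
Two-sided p-value ≈ 0.741
Since p ≈ 0.741 > α = 0.05, fail to reject H0; the evidence is not statistically significant.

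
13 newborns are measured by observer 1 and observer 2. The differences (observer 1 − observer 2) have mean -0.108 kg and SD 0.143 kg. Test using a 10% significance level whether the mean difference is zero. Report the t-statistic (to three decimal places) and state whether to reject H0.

t = -2.723; reject H0

H0: μ_d = 0; H1: μ_d ≠ 0 (paired t-test on the differences, two-sided).
t = d̄/(s_d/√n) = -0.108/(0.143/√13) = -2.723
df = n − 1 = 12
Two-sided p-value ≈ 0.0185
Since p ≈ 0.0185 < α = 0.1, reject H0; the data support H1.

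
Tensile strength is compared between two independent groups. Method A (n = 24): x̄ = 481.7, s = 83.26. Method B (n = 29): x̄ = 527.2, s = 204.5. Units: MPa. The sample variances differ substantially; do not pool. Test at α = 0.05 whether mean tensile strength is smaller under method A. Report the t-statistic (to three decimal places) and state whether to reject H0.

t = -1.094; fail to reject H0

Let group 1 = method A, group 2 = method B. H0: μ_1 = μ_2; H1: μ_1 < μ_2 (Welch's two-sample t-test, left-tailed).
t = (x̄_1 − x̄_2)/√(s_1²/n_1 + s_2²/n_2) = (481.7 − 527.2)/√(83.26²/24 + 204.5²/29) = -1.094
Welch–Satterthwaite df ≈ 38.46
p-value = P(T ≤ -1.094) ≈ 0.140
Since p ≈ 0.140 > α = 0.05, fail to reject H0; the evidence is not statistically significant.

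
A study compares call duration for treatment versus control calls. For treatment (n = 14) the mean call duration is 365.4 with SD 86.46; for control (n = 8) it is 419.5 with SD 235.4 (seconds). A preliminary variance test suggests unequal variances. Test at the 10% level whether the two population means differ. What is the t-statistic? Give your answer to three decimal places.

-0.626

Let group 1 = treatment, group 2 = control. H0: μ_1 = μ_2; H1: μ_1 ≠ μ_2 (Welch's two-sample t-test, two-sided).
t = (x̄_1 − x̄_2)/√(s_1²/n_1 + s_2²/n_2) = (365.4 − 419.5)/√(86.46²/14 + 235.4²/8) = -0.626
Welch–Satterthwaite df ≈ 8.09
Two-sided p-value ≈ 0.548
Since p ≈ 0.548 > α = 0.1, fail to reject H0; the data do not provide sufficient evidence against H0.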